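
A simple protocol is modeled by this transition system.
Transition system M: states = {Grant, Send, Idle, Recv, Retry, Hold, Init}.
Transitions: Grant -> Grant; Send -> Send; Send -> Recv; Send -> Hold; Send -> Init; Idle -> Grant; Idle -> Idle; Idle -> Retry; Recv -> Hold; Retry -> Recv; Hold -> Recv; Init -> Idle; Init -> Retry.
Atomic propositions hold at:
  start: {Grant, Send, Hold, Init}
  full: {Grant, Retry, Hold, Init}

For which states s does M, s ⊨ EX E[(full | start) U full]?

{Grant, Send, Idle, Recv, Init}

Sat(full | start) = {Grant, Send, Retry, Hold, Init}
E[(full | start) U full]: least fixpoint, start Z0 = Sat(full) = {Grant, Retry, Hold, Init}, add states in Sat(full | start) with some successor in Z. Z1 = {Grant, Send, Retry, Hold, Init}; fixed.
Sat(E[(full | start) U full]) = {Grant, Send, Retry, Hold, Init}
Sat(EX E[(full | start) U full]) = {s : some successor in {Grant, Send, Retry, Hold, Init}} = {Grant, Send, Idle, Recv, Init}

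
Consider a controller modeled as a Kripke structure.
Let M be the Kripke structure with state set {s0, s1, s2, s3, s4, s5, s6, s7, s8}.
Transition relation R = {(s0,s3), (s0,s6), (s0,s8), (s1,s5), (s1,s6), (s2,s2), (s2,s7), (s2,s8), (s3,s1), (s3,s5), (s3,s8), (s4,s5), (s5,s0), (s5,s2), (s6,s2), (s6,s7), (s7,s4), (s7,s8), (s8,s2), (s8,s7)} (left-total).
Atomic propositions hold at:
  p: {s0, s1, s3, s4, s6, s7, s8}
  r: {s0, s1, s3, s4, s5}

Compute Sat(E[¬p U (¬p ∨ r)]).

{s0, s1, s2, s3, s4, s5}

Sat(¬p) = {s2, s5}
Sat(¬p ∨ r) = {s0, s1, s2, s3, s4, s5}
E[¬p U (¬p ∨ r)]: least fixpoint, start Z0 = Sat((¬p ∨ r)) = {s0, s1, s2, s3, s4, s5}, add states in Sat(¬p) with some successor in Z. Already a fixed point.
Sat(E[¬p U (¬p ∨ r)]) = {s0, s1, s2, s3, s4, s5}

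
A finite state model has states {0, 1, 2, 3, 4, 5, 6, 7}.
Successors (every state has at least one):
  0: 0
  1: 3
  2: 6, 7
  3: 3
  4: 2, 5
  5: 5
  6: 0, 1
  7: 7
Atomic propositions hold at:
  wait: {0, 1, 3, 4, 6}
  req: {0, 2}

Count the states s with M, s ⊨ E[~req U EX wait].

Sat(~req) = {1, 3, 4, 5, 6, 7}
Sat(EX wait) = {s : some successor in {0, 1, 3, 4, 6}} = {0, 1, 2, 3, 6}
E[~req U EX wait]: least fixpoint, start Z0 = Sat(EX wait) = {0, 1, 2, 3, 6}, add states in Sat(~req) with some successor in Z. Z1 = {0, 1, 2, 3, 4, 6}; fixed.
Sat(E[~req U EX wait]) = {0, 1, 2, 3, 4, 6}
|Sat(E[~req U EX wait])| = |{0, 1, 2, 3, 4, 6}| = 6.

6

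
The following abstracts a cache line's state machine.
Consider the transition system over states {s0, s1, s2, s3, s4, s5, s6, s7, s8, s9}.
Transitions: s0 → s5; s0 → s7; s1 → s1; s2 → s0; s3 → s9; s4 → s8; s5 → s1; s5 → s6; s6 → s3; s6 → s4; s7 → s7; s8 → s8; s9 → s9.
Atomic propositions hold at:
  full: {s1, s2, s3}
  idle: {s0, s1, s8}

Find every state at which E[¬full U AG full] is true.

Sat(¬full) = {s0, s4, s5, s6, s7, s8, s9}
AG full: greatest fixpoint, start Z0 = {s1, s2, s3}, keep only states in Sat with every successor in Z. Z1 = {s1}; fixed.
Sat(AG full) = {s1}
E[¬full U AG full]: least fixpoint, start Z0 = Sat(AG full) = {s1}, add states in Sat(¬full) with some successor in Z. Z1 = {s1, s5}; Z2 = {s0, s1, s5}; fixed.
Sat(E[¬full U AG full]) = {s0, s1, s5}

{s0, s1, s5}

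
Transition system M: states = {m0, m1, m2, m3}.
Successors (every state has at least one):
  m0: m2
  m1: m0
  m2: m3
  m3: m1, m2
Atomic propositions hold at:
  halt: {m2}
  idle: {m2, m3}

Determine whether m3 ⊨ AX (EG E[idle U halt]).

E[idle U halt]: least fixpoint, start Z0 = Sat(halt) = {m2}, add states in Sat(idle) with some successor in Z. Z1 = {m2, m3}; fixed.
Sat(E[idle U halt]) = {m2, m3}
EG E[idle U halt]: greatest fixpoint, start Z0 = {m2, m3}, keep only states in Sat with some successor in Z. Already a fixed point.
Sat(EG E[idle U halt]) = {m2, m3}
Sat(AX (EG E[idle U halt])) = {s : every successor in {m2, m3}} = {m0, m2}
m3 ∉ Sat(AX (EG E[idle U halt])) = {m0, m2}, so the formula does not hold at m3.

No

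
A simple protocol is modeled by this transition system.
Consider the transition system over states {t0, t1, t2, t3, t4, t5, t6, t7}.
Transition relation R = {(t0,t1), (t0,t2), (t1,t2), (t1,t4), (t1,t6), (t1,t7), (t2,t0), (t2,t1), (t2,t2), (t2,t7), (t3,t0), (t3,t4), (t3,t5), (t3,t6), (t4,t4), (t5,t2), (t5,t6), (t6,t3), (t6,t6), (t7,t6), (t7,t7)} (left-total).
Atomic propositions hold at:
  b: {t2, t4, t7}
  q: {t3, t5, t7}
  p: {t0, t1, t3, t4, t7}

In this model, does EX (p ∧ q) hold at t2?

Yes

Sat(p ∧ q) = {t3, t7}
Sat(EX (p ∧ q)) = {s : some successor in {t3, t7}} = {t1, t2, t6, t7}
t2 ∈ Sat(EX (p ∧ q)) = {t1, t2, t6, t7}, so the formula holds at t2.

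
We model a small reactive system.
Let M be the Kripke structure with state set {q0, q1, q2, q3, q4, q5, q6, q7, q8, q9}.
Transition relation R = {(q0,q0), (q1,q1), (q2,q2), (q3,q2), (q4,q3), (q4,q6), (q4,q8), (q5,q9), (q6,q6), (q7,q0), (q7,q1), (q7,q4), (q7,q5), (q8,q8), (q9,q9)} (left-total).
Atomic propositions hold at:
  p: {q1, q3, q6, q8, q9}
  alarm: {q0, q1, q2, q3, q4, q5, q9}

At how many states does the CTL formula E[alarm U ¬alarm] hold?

4

Sat(¬alarm) = {q6, q7, q8}
E[alarm U ¬alarm]: least fixpoint, start Z0 = Sat(¬alarm) = {q6, q7, q8}, add states in Sat(alarm) with some successor in Z. Z1 = {q4, q6, q7, q8}; fixed.
Sat(E[alarm U ¬alarm]) = {q4, q6, q7, q8}
|Sat(E[alarm U ¬alarm])| = |{q4, q6, q7, q8}| = 4.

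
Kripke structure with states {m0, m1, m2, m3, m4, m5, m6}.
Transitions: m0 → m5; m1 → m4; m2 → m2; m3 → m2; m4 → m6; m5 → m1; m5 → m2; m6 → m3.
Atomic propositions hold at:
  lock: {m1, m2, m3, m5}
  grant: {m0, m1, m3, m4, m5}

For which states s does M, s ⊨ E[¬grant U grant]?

Sat(¬grant) = {m2, m6}
E[¬grant U grant]: least fixpoint, start Z0 = Sat(grant) = {m0, m1, m3, m4, m5}, add states in Sat(¬grant) with some successor in Z. Z1 = {m0, m1, m3, m4, m5, m6}; fixed.
Sat(E[¬grant U grant]) = {m0, m1, m3, m4, m5, m6}

{m0, m1, m3, m4, m5, m6}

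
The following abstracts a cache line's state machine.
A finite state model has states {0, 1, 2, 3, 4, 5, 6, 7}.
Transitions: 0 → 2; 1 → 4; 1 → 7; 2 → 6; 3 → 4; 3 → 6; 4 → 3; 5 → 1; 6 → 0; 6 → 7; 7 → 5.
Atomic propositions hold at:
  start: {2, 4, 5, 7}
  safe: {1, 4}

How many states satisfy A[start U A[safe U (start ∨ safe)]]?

5

Sat(start ∨ safe) = {1, 2, 4, 5, 7}
A[safe U (start ∨ safe)]: least fixpoint, start Z0 = Sat((start ∨ safe)) = {1, 2, 4, 5, 7}, add states in Sat(safe) with every successor in Z. Already a fixed point.
Sat(A[safe U (start ∨ safe)]) = {1, 2, 4, 5, 7}
A[start U A[safe U (start ∨ safe)]]: least fixpoint, start Z0 = Sat(A[safe U (start ∨ safe)]) = {1, 2, 4, 5, 7}, add states in Sat(start) with every successor in Z. Already a fixed point.
Sat(A[start U A[safe U (start ∨ safe)]]) = {1, 2, 4, 5, 7}
|Sat(A[start U A[safe U (start ∨ safe)]])| = |{1, 2, 4, 5, 7}| = 5.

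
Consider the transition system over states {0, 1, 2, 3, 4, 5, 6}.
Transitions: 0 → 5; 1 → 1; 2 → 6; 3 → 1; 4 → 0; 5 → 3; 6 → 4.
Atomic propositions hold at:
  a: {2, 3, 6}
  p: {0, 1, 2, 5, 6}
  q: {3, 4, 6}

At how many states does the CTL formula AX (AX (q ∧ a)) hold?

Sat(q ∧ a) = {3, 6}
Sat(AX (q ∧ a)) = {s : every successor in {3, 6}} = {2, 5}
Sat(AX (AX (q ∧ a))) = {s : every successor in {2, 5}} = {0}
|Sat(AX (AX (q ∧ a)))| = |{0}| = 1.

1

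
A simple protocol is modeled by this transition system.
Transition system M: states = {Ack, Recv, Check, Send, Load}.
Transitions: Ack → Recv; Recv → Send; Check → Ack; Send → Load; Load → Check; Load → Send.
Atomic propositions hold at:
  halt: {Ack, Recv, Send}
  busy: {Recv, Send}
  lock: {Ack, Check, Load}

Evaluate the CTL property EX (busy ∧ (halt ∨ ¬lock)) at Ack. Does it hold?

Sat(¬lock) = {Recv, Send}
Sat(halt ∨ ¬lock) = {Ack, Recv, Send}
Sat(busy ∧ (halt ∨ ¬lock)) = {Recv, Send}
Sat(EX (busy ∧ (halt ∨ ¬lock))) = {s : some successor in {Recv, Send}} = {Ack, Recv, Load}
Ack ∈ Sat(EX (busy ∧ (halt ∨ ¬lock))) = {Ack, Recv, Load}, so the formula holds at Ack.

Yes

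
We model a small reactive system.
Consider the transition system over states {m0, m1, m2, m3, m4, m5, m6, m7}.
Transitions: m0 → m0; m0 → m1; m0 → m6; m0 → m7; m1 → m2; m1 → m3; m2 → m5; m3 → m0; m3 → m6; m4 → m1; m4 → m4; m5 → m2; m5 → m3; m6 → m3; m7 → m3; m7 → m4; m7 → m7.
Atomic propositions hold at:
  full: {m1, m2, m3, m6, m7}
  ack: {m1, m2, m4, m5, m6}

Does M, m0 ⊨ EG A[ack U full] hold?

No

A[ack U full]: least fixpoint, start Z0 = Sat(full) = {m1, m2, m3, m6, m7}, add states in Sat(ack) with every successor in Z. Z1 = {m1, m2, m3, m5, m6, m7}; fixed.
Sat(A[ack U full]) = {m1, m2, m3, m5, m6, m7}
EG A[ack U full]: greatest fixpoint, start Z0 = {m1, m2, m3, m5, m6, m7}, keep only states in Sat with some successor in Z. Already a fixed point.
Sat(EG A[ack U full]) = {m1, m2, m3, m5, m6, m7}
m0 ∉ Sat(EG A[ack U full]) = {m1, m2, m3, m5, m6, m7}, so the formula does not hold at m0.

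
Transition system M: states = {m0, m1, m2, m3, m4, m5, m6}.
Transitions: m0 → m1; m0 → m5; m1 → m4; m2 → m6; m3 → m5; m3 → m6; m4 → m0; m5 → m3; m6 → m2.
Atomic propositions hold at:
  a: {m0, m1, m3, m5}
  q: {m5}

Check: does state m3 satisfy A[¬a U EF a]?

Yes

Sat(¬a) = {m2, m4, m6}
EF a: least fixpoint, start Z0 = {m0, m1, m3, m5}, add states with some successor in Z. Z1 = {m0, m1, m3, m4, m5}; fixed.
Sat(EF a) = {m0, m1, m3, m4, m5}
A[¬a U EF a]: least fixpoint, start Z0 = Sat(EF a) = {m0, m1, m3, m4, m5}, add states in Sat(¬a) with every successor in Z. Already a fixed point.
Sat(A[¬a U EF a]) = {m0, m1, m3, m4, m5}
m3 ∈ Sat(A[¬a U EF a]) = {m0, m1, m3, m4, m5}, so the formula holds at m3.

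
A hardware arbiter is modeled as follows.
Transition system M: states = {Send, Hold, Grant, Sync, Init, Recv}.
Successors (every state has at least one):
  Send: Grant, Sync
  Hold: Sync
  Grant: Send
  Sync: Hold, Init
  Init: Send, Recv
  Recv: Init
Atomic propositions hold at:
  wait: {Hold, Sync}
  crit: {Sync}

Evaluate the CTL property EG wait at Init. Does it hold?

No

EG wait: greatest fixpoint, start Z0 = {Hold, Sync}, keep only states in Sat with some successor in Z. Already a fixed point.
Sat(EG wait) = {Hold, Sync}
Init ∉ Sat(EG wait) = {Hold, Sync}, so the formula does not hold at Init.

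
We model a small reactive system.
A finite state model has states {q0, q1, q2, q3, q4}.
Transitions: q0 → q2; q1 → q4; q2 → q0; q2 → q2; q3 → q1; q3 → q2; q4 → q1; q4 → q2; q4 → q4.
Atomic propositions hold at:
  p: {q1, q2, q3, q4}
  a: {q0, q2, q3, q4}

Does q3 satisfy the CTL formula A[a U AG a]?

AG a: greatest fixpoint, start Z0 = {q0, q2, q3, q4}, keep only states in Sat with every successor in Z. Z1 = {q0, q2}; fixed.
Sat(AG a) = {q0, q2}
A[a U AG a]: least fixpoint, start Z0 = Sat(AG a) = {q0, q2}, add states in Sat(a) with every successor in Z. Already a fixed point.
Sat(A[a U AG a]) = {q0, q2}
q3 ∉ Sat(A[a U AG a]) = {q0, q2}, so the formula does not hold at q3.

No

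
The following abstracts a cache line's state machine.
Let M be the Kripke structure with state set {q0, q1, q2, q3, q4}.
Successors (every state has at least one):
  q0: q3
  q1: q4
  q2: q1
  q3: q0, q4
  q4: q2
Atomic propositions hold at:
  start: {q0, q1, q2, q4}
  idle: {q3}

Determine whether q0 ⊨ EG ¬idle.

No

Sat(¬idle) = {q0, q1, q2, q4}
EG ¬idle: greatest fixpoint, start Z0 = {q0, q1, q2, q4}, keep only states in Sat with some successor in Z. Z1 = {q1, q2, q4}; fixed.
Sat(EG ¬idle) = {q1, q2, q4}
q0 ∉ Sat(EG ¬idle) = {q1, q2, q4}, so the formula does not hold at q0.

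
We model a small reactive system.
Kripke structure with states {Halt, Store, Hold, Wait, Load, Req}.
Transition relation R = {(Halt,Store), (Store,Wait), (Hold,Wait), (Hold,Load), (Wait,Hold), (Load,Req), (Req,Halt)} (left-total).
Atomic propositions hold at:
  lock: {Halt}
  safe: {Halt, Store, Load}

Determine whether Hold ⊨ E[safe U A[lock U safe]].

A[lock U safe]: least fixpoint, start Z0 = Sat(safe) = {Halt, Store, Load}, add states in Sat(lock) with every successor in Z. Already a fixed point.
Sat(A[lock U safe]) = {Halt, Store, Load}
E[safe U A[lock U safe]]: least fixpoint, start Z0 = Sat(A[lock U safe]) = {Halt, Store, Load}, add states in Sat(safe) with some successor in Z. Already a fixed point.
Sat(E[safe U A[lock U safe]]) = {Halt, Store, Load}
Hold ∉ Sat(E[safe U A[lock U safe]]) = {Halt, Store, Load}, so the formula does not hold at Hold.

No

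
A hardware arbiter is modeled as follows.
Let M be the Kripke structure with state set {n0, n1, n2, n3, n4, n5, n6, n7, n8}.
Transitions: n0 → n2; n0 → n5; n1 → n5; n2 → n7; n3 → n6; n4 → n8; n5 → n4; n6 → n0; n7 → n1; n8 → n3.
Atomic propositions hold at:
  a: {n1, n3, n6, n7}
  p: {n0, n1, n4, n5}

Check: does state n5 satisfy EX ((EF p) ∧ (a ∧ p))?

EF p: least fixpoint, start Z0 = {n0, n1, n4, n5}, add states with some successor in Z. Z1 = {n0, n1, n4, n5, n6, n7}; Z2 = {n0, n1, n2, n3, n4, n5, n6, n7}; Z3 = {n0, n1, n2, n3, n4, n5, n6, n7, n8}; fixed.
Sat(EF p) = {n0, n1, n2, n3, n4, n5, n6, n7, n8}
Sat(a ∧ p) = {n1}
Sat((EF p) ∧ (a ∧ p)) = {n1}
Sat(EX ((EF p) ∧ (a ∧ p))) = {s : some successor in {n1}} = {n7}
n5 ∉ Sat(EX ((EF p) ∧ (a ∧ p))) = {n7}, so the formula does not hold at n5.

No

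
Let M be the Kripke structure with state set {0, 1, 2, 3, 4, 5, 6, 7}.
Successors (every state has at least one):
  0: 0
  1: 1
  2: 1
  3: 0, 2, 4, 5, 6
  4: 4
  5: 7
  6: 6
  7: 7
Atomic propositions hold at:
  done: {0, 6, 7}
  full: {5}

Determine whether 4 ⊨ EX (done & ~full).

Sat(~full) = {0, 1, 2, 3, 4, 6, 7}
Sat(done & ~full) = {0, 6, 7}
Sat(EX (done & ~full)) = {s : some successor in {0, 6, 7}} = {0, 3, 5, 6, 7}
4 ∉ Sat(EX (done & ~full)) = {0, 3, 5, 6, 7}, so the formula does not hold at 4.

No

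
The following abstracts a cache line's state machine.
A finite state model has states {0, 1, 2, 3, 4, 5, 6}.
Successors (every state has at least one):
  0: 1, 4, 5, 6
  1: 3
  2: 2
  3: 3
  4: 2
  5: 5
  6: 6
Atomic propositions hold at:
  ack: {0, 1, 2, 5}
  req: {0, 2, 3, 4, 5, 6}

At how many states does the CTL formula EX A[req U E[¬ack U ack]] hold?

4

Sat(¬ack) = {3, 4, 6}
E[¬ack U ack]: least fixpoint, start Z0 = Sat(ack) = {0, 1, 2, 5}, add states in Sat(¬ack) with some successor in Z. Z1 = {0, 1, 2, 4, 5}; fixed.
Sat(E[¬ack U ack]) = {0, 1, 2, 4, 5}
A[req U E[¬ack U ack]]: least fixpoint, start Z0 = Sat(E[¬ack U ack]) = {0, 1, 2, 4, 5}, add states in Sat(req) with every successor in Z. Already a fixed point.
Sat(A[req U E[¬ack U ack]]) = {0, 1, 2, 4, 5}
Sat(EX A[req U E[¬ack U ack]]) = {s : some successor in {0, 1, 2, 4, 5}} = {0, 2, 4, 5}
|Sat(EX A[req U E[¬ack U ack]])| = |{0, 2, 4, 5}| = 4.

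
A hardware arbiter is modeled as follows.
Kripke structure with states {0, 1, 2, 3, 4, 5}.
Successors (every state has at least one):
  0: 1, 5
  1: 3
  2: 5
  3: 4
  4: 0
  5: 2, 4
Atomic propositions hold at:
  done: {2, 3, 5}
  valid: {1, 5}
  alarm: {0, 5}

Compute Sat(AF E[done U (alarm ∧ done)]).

Sat(alarm ∧ done) = {5}
E[done U (alarm ∧ done)]: least fixpoint, start Z0 = Sat((alarm ∧ done)) = {5}, add states in Sat(done) with some successor in Z. Z1 = {2, 5}; fixed.
Sat(E[done U (alarm ∧ done)]) = {2, 5}
AF E[done U (alarm ∧ done)]: least fixpoint, start Z0 = {2, 5}, add states with every successor in Z. Already a fixed point.
Sat(AF E[done U (alarm ∧ done)]) = {2, 5}

{2, 5}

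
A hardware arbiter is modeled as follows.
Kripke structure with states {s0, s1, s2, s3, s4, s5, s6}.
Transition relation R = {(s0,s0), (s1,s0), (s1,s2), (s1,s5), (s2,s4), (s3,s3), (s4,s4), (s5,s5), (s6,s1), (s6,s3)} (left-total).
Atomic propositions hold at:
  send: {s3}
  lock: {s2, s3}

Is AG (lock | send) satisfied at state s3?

Yes

Sat(lock | send) = {s2, s3}
AG (lock | send): greatest fixpoint, start Z0 = {s2, s3}, keep only states in Sat with every successor in Z. Z1 = {s3}; fixed.
Sat(AG (lock | send)) = {s3}
s3 ∈ Sat(AG (lock | send)) = {s3}, so the formula holds at s3.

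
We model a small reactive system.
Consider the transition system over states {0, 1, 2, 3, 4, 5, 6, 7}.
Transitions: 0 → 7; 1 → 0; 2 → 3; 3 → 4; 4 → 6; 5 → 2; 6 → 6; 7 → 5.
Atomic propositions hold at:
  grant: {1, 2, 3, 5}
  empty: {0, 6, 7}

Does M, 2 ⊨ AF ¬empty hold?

Yes

Sat(¬empty) = {1, 2, 3, 4, 5}
AF ¬empty: least fixpoint, start Z0 = {1, 2, 3, 4, 5}, add states with every successor in Z. Z1 = {1, 2, 3, 4, 5, 7}; Z2 = {0, 1, 2, 3, 4, 5, 7}; fixed.
Sat(AF ¬empty) = {0, 1, 2, 3, 4, 5, 7}
2 ∈ Sat(AF ¬empty) = {0, 1, 2, 3, 4, 5, 7}, so the formula holds at 2.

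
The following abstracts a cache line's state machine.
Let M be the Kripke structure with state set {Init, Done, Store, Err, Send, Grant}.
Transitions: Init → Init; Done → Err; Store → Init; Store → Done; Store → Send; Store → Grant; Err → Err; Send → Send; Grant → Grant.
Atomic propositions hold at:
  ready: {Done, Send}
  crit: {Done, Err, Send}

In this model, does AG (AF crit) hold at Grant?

AF crit: least fixpoint, start Z0 = {Done, Err, Send}, add states with every successor in Z. Already a fixed point.
Sat(AF crit) = {Done, Err, Send}
AG (AF crit): greatest fixpoint, start Z0 = {Done, Err, Send}, keep only states in Sat with every successor in Z. Already a fixed point.
Sat(AG (AF crit)) = {Done, Err, Send}
Grant ∉ Sat(AG (AF crit)) = {Done, Err, Send}, so the formula does not hold at Grant.

No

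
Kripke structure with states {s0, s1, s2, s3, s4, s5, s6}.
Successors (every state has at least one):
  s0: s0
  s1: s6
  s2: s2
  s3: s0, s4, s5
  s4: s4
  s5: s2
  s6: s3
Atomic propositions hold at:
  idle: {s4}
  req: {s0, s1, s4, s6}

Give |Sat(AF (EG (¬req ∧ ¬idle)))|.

Sat(¬req) = {s2, s3, s5}
Sat(¬idle) = {s0, s1, s2, s3, s5, s6}
Sat(¬req ∧ ¬idle) = {s2, s3, s5}
EG (¬req ∧ ¬idle): greatest fixpoint, start Z0 = {s2, s3, s5}, keep only states in Sat with some successor in Z. Already a fixed point.
Sat(EG (¬req ∧ ¬idle)) = {s2, s3, s5}
AF (EG (¬req ∧ ¬idle)): least fixpoint, start Z0 = {s2, s3, s5}, add states with every successor in Z. Z1 = {s2, s3, s5, s6}; Z2 = {s1, s2, s3, s5, s6}; fixed.
Sat(AF (EG (¬req ∧ ¬idle))) = {s1, s2, s3, s5, s6}
|Sat(AF (EG (¬req ∧ ¬idle)))| = |{s1, s2, s3, s5, s6}| = 5.

5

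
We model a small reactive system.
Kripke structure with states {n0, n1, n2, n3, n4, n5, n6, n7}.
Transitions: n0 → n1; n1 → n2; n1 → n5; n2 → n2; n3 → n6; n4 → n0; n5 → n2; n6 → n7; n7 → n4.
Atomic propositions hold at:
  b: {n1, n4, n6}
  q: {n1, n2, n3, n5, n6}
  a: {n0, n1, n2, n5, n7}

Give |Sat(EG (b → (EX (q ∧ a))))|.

Sat(q ∧ a) = {n1, n2, n5}
Sat(EX (q ∧ a)) = {s : some successor in {n1, n2, n5}} = {n0, n1, n2, n5}
Sat(b → (EX (q ∧ a))) = {n0, n1, n2, n3, n5, n7}
EG (b → (EX (q ∧ a))): greatest fixpoint, start Z0 = {n0, n1, n2, n3, n5, n7}, keep only states in Sat with some successor in Z. Z1 = {n0, n1, n2, n5}; fixed.
Sat(EG (b → (EX (q ∧ a)))) = {n0, n1, n2, n5}
|Sat(EG (b → (EX (q ∧ a))))| = |{n0, n1, n2, n5}| = 4.

4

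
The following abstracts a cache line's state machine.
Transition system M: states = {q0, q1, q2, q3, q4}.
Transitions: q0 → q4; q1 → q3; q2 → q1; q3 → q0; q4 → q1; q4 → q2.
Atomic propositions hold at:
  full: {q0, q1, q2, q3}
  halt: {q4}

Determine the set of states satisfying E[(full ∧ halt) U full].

Sat(full ∧ halt) = ∅
E[(full ∧ halt) U full]: least fixpoint, start Z0 = Sat(full) = {q0, q1, q2, q3}, add states in Sat(full ∧ halt) with some successor in Z. Already a fixed point.
Sat(E[(full ∧ halt) U full]) = {q0, q1, q2, q3}

{q0, q1, q2, q3}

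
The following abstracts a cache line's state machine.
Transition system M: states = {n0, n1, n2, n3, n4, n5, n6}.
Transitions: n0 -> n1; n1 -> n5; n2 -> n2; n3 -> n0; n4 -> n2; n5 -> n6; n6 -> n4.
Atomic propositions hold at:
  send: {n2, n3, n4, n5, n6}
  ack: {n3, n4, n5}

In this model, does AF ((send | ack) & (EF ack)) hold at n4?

Yes

Sat(send | ack) = {n2, n3, n4, n5, n6}
EF ack: least fixpoint, start Z0 = {n3, n4, n5}, add states with some successor in Z. Z1 = {n1, n3, n4, n5, n6}; Z2 = {n0, n1, n3, n4, n5, n6}; fixed.
Sat(EF ack) = {n0, n1, n3, n4, n5, n6}
Sat((send | ack) & (EF ack)) = {n3, n4, n5, n6}
AF ((send | ack) & (EF ack)): least fixpoint, start Z0 = {n3, n4, n5, n6}, add states with every successor in Z. Z1 = {n1, n3, n4, n5, n6}; Z2 = {n0, n1, n3, n4, n5, n6}; fixed.
Sat(AF ((send | ack) & (EF ack))) = {n0, n1, n3, n4, n5, n6}
n4 ∈ Sat(AF ((send | ack) & (EF ack))) = {n0, n1, n3, n4, n5, n6}, so the formula holds at n4.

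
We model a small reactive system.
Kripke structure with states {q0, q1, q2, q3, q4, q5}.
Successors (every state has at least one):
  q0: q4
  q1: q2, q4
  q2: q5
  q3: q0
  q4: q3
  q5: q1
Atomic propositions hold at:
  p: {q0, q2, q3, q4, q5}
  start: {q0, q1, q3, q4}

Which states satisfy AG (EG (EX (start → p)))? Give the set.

Sat(start → p) = {q0, q2, q3, q4, q5}
Sat(EX (start → p)) = {s : some successor in {q0, q2, q3, q4, q5}} = {q0, q1, q2, q3, q4}
EG (EX (start → p)): greatest fixpoint, start Z0 = {q0, q1, q2, q3, q4}, keep only states in Sat with some successor in Z. Z1 = {q0, q1, q3, q4}; fixed.
Sat(EG (EX (start → p))) = {q0, q1, q3, q4}
AG (EG (EX (start → p))): greatest fixpoint, start Z0 = {q0, q1, q3, q4}, keep only states in Sat with every successor in Z. Z1 = {q0, q3, q4}; fixed.
Sat(AG (EG (EX (start → p)))) = {q0, q3, q4}

{q0, q3, q4}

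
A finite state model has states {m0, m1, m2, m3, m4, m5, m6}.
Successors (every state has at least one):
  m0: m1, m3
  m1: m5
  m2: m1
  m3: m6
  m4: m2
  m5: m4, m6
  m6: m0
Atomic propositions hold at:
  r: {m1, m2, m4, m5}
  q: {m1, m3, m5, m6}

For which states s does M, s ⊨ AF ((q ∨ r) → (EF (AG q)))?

{m0, m3, m6}

Sat(q ∨ r) = {m1, m2, m3, m4, m5, m6}
AG q: greatest fixpoint, start Z0 = {m1, m3, m5, m6}, keep only states in Sat with every successor in Z. Z1 = {m1, m3}; Z2 = ∅; fixed.
Sat(AG q) = ∅
EF (AG q): least fixpoint, start Z0 = ∅, add states with some successor in Z. Already a fixed point.
Sat(EF (AG q)) = ∅
Sat((q ∨ r) → (EF (AG q))) = {m0}
AF ((q ∨ r) → (EF (AG q))): least fixpoint, start Z0 = {m0}, add states with every successor in Z. Z1 = {m0, m6}; Z2 = {m0, m3, m6}; fixed.
Sat(AF ((q ∨ r) → (EF (AG q)))) = {m0, m3, m6}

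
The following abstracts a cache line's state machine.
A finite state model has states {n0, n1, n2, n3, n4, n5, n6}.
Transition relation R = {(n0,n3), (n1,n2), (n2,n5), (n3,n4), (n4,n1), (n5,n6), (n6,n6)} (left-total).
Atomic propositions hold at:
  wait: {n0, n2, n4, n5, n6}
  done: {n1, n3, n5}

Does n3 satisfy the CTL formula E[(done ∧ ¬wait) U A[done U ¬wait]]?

Yes

Sat(¬wait) = {n1, n3}
Sat(done ∧ ¬wait) = {n1, n3}
A[done U ¬wait]: least fixpoint, start Z0 = Sat(¬wait) = {n1, n3}, add states in Sat(done) with every successor in Z. Already a fixed point.
Sat(A[done U ¬wait]) = {n1, n3}
E[(done ∧ ¬wait) U A[done U ¬wait]]: least fixpoint, start Z0 = Sat(A[done U ¬wait]) = {n1, n3}, add states in Sat(done ∧ ¬wait) with some successor in Z. Already a fixed point.
Sat(E[(done ∧ ¬wait) U A[done U ¬wait]]) = {n1, n3}
n3 ∈ Sat(E[(done ∧ ¬wait) U A[done U ¬wait]]) = {n1, n3}, so the formula holds at n3.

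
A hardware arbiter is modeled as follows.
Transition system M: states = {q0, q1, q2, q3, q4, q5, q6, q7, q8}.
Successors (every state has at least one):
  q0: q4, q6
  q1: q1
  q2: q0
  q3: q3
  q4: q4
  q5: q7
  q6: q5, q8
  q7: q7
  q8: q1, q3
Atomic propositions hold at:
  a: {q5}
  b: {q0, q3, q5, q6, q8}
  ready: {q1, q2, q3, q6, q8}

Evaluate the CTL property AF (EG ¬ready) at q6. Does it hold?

No

Sat(¬ready) = {q0, q4, q5, q7}
EG ¬ready: greatest fixpoint, start Z0 = {q0, q4, q5, q7}, keep only states in Sat with some successor in Z. Already a fixed point.
Sat(EG ¬ready) = {q0, q4, q5, q7}
AF (EG ¬ready): least fixpoint, start Z0 = {q0, q4, q5, q7}, add states with every successor in Z. Z1 = {q0, q2, q4, q5, q7}; fixed.
Sat(AF (EG ¬ready)) = {q0, q2, q4, q5, q7}
q6 ∉ Sat(AF (EG ¬ready)) = {q0, q2, q4, q5, q7}, so the formula does not hold at q6.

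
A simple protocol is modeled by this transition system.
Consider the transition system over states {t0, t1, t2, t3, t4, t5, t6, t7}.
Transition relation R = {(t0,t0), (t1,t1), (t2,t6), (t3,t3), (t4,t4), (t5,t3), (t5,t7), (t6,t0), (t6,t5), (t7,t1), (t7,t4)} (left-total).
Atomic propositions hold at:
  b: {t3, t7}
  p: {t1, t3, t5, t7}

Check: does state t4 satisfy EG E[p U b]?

No

E[p U b]: least fixpoint, start Z0 = Sat(b) = {t3, t7}, add states in Sat(p) with some successor in Z. Z1 = {t3, t5, t7}; fixed.
Sat(E[p U b]) = {t3, t5, t7}
EG E[p U b]: greatest fixpoint, start Z0 = {t3, t5, t7}, keep only states in Sat with some successor in Z. Z1 = {t3, t5}; fixed.
Sat(EG E[p U b]) = {t3, t5}
t4 ∉ Sat(EG E[p U b]) = {t3, t5}, so the formula does not hold at t4.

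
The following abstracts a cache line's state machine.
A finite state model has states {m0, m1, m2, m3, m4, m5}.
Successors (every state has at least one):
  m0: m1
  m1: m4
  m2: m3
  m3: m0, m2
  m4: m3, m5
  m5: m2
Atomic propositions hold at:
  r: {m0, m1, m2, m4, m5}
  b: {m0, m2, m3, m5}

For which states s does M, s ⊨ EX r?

{m0, m1, m3, m4, m5}

Sat(EX r) = {s : some successor in {m0, m1, m2, m4, m5}} = {m0, m1, m3, m4, m5}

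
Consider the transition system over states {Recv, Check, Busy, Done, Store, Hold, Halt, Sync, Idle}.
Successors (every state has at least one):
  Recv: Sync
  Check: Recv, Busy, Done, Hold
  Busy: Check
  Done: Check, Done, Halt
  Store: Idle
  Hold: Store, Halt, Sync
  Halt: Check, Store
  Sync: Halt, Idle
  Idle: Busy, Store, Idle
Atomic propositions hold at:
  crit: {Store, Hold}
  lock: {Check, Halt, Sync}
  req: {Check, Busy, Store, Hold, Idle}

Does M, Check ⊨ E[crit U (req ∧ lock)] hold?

Yes

Sat(req ∧ lock) = {Check}
E[crit U (req ∧ lock)]: least fixpoint, start Z0 = Sat((req ∧ lock)) = {Check}, add states in Sat(crit) with some successor in Z. Already a fixed point.
Sat(E[crit U (req ∧ lock)]) = {Check}
Check ∈ Sat(E[crit U (req ∧ lock)]) = {Check}, so the formula holds at Check.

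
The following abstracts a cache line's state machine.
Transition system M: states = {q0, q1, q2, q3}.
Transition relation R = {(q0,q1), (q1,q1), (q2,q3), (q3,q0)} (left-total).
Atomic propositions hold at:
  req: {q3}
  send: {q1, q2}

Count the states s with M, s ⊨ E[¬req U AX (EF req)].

Sat(¬req) = {q0, q1, q2}
EF req: least fixpoint, start Z0 = {q3}, add states with some successor in Z. Z1 = {q2, q3}; fixed.
Sat(EF req) = {q2, q3}
Sat(AX (EF req)) = {s : every successor in {q2, q3}} = {q2}
E[¬req U AX (EF req)]: least fixpoint, start Z0 = Sat(AX (EF req)) = {q2}, add states in Sat(¬req) with some successor in Z. Already a fixed point.
Sat(E[¬req U AX (EF req)]) = {q2}
|Sat(E[¬req U AX (EF req)])| = |{q2}| = 1.

1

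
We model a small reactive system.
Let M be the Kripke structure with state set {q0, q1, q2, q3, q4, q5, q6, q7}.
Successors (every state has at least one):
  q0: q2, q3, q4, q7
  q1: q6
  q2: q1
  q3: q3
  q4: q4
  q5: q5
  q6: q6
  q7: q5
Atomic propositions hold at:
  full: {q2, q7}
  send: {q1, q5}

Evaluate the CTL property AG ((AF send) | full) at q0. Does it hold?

AF send: least fixpoint, start Z0 = {q1, q5}, add states with every successor in Z. Z1 = {q1, q2, q5, q7}; fixed.
Sat(AF send) = {q1, q2, q5, q7}
Sat((AF send) | full) = {q1, q2, q5, q7}
AG ((AF send) | full): greatest fixpoint, start Z0 = {q1, q2, q5, q7}, keep only states in Sat with every successor in Z. Z1 = {q2, q5, q7}; Z2 = {q5, q7}; fixed.
Sat(AG ((AF send) | full)) = {q5, q7}
q0 ∉ Sat(AG ((AF send) | full)) = {q5, q7}, so the formula does not hold at q0.

No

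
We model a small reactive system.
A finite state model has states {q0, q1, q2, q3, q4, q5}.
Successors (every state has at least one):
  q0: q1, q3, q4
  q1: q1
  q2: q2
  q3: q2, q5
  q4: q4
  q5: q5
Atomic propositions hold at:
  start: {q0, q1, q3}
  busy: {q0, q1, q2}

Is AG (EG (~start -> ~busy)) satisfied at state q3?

No

Sat(~start) = {q2, q4, q5}
Sat(~busy) = {q3, q4, q5}
Sat(~start -> ~busy) = {q0, q1, q3, q4, q5}
EG (~start -> ~busy): greatest fixpoint, start Z0 = {q0, q1, q3, q4, q5}, keep only states in Sat with some successor in Z. Already a fixed point.
Sat(EG (~start -> ~busy)) = {q0, q1, q3, q4, q5}
AG (EG (~start -> ~busy)): greatest fixpoint, start Z0 = {q0, q1, q3, q4, q5}, keep only states in Sat with every successor in Z. Z1 = {q0, q1, q4, q5}; Z2 = {q1, q4, q5}; fixed.
Sat(AG (EG (~start -> ~busy))) = {q1, q4, q5}
q3 ∉ Sat(AG (EG (~start -> ~busy))) = {q1, q4, q5}, so the formula does not hold at q3.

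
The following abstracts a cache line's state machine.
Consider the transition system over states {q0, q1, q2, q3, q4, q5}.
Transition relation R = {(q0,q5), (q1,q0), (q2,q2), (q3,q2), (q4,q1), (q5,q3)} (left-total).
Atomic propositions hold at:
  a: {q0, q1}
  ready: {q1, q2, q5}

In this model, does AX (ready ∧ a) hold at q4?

Sat(ready ∧ a) = {q1}
Sat(AX (ready ∧ a)) = {s : every successor in {q1}} = {q4}
q4 ∈ Sat(AX (ready ∧ a)) = {q4}, so the formula holds at q4.

Yes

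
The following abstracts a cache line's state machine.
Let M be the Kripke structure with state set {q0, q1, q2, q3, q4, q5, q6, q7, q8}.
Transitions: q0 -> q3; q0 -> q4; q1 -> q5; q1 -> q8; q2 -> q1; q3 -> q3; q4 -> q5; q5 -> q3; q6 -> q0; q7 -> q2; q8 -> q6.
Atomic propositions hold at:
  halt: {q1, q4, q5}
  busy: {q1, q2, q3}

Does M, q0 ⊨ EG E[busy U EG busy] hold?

No

EG busy: greatest fixpoint, start Z0 = {q1, q2, q3}, keep only states in Sat with some successor in Z. Z1 = {q2, q3}; Z2 = {q3}; fixed.
Sat(EG busy) = {q3}
E[busy U EG busy]: least fixpoint, start Z0 = Sat(EG busy) = {q3}, add states in Sat(busy) with some successor in Z. Already a fixed point.
Sat(E[busy U EG busy]) = {q3}
EG E[busy U EG busy]: greatest fixpoint, start Z0 = {q3}, keep only states in Sat with some successor in Z. Already a fixed point.
Sat(EG E[busy U EG busy]) = {q3}
q0 ∉ Sat(EG E[busy U EG busy]) = {q3}, so the formula does not hold at q0.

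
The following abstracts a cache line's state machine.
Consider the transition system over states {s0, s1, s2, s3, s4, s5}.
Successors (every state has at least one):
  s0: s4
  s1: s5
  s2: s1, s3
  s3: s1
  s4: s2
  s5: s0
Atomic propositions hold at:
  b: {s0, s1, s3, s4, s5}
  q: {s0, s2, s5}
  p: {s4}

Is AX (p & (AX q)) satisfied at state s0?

Yes

Sat(AX q) = {s : every successor in {s0, s2, s5}} = {s1, s4, s5}
Sat(p & (AX q)) = {s4}
Sat(AX (p & (AX q))) = {s : every successor in {s4}} = {s0}
s0 ∈ Sat(AX (p & (AX q))) = {s0}, so the formula holds at s0.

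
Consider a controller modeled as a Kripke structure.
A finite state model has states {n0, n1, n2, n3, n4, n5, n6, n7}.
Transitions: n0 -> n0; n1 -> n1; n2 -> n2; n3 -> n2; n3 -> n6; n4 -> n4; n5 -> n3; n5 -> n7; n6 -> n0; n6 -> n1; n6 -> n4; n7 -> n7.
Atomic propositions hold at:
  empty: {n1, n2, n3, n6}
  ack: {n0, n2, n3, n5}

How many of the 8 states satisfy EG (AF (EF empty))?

EF empty: least fixpoint, start Z0 = {n1, n2, n3, n6}, add states with some successor in Z. Z1 = {n1, n2, n3, n5, n6}; fixed.
Sat(EF empty) = {n1, n2, n3, n5, n6}
AF (EF empty): least fixpoint, start Z0 = {n1, n2, n3, n5, n6}, add states with every successor in Z. Already a fixed point.
Sat(AF (EF empty)) = {n1, n2, n3, n5, n6}
EG (AF (EF empty)): greatest fixpoint, start Z0 = {n1, n2, n3, n5, n6}, keep only states in Sat with some successor in Z. Already a fixed point.
Sat(EG (AF (EF empty))) = {n1, n2, n3, n5, n6}
|Sat(EG (AF (EF empty)))| = |{n1, n2, n3, n5, n6}| = 5.

5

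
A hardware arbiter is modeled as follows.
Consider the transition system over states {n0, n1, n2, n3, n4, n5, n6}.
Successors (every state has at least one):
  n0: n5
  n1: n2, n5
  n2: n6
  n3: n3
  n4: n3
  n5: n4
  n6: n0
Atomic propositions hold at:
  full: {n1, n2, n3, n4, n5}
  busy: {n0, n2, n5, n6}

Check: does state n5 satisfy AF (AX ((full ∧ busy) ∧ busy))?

Sat(full ∧ busy) = {n2, n5}
Sat((full ∧ busy) ∧ busy) = {n2, n5}
Sat(AX ((full ∧ busy) ∧ busy)) = {s : every successor in {n2, n5}} = {n0, n1}
AF (AX ((full ∧ busy) ∧ busy)): least fixpoint, start Z0 = {n0, n1}, add states with every successor in Z. Z1 = {n0, n1, n6}; Z2 = {n0, n1, n2, n6}; fixed.
Sat(AF (AX ((full ∧ busy) ∧ busy))) = {n0, n1, n2, n6}
n5 ∉ Sat(AF (AX ((full ∧ busy) ∧ busy))) = {n0, n1, n2, n6}, so the formula does not hold at n5.

No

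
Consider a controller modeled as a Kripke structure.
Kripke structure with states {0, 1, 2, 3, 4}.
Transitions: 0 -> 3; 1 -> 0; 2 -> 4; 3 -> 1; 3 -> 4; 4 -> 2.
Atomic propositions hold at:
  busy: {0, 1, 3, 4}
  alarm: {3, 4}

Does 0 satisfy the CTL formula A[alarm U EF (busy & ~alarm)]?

Yes

Sat(~alarm) = {0, 1, 2}
Sat(busy & ~alarm) = {0, 1}
EF (busy & ~alarm): least fixpoint, start Z0 = {0, 1}, add states with some successor in Z. Z1 = {0, 1, 3}; fixed.
Sat(EF (busy & ~alarm)) = {0, 1, 3}
A[alarm U EF (busy & ~alarm)]: least fixpoint, start Z0 = Sat(EF (busy & ~alarm)) = {0, 1, 3}, add states in Sat(alarm) with every successor in Z. Already a fixed point.
Sat(A[alarm U EF (busy & ~alarm)]) = {0, 1, 3}
0 ∈ Sat(A[alarm U EF (busy & ~alarm)]) = {0, 1, 3}, so the formula holds at 0.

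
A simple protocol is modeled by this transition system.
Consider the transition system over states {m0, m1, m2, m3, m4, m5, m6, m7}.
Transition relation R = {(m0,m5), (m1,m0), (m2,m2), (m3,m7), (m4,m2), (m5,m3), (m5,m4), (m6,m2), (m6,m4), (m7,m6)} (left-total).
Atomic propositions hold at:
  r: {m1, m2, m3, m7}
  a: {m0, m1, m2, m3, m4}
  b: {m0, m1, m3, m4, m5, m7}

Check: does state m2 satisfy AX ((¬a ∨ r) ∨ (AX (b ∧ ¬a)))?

Sat(¬a) = {m5, m6, m7}
Sat(¬a ∨ r) = {m1, m2, m3, m5, m6, m7}
Sat(b ∧ ¬a) = {m5, m7}
Sat(AX (b ∧ ¬a)) = {s : every successor in {m5, m7}} = {m0, m3}
Sat((¬a ∨ r) ∨ (AX (b ∧ ¬a))) = {m0, m1, m2, m3, m5, m6, m7}
Sat(AX ((¬a ∨ r) ∨ (AX (b ∧ ¬a)))) = {s : every successor in {m0, m1, m2, m3, m5, m6, m7}} = {m0, m1, m2, m3, m4, m7}
m2 ∈ Sat(AX ((¬a ∨ r) ∨ (AX (b ∧ ¬a)))) = {m0, m1, m2, m3, m4, m7}, so the formula holds at m2.

Yes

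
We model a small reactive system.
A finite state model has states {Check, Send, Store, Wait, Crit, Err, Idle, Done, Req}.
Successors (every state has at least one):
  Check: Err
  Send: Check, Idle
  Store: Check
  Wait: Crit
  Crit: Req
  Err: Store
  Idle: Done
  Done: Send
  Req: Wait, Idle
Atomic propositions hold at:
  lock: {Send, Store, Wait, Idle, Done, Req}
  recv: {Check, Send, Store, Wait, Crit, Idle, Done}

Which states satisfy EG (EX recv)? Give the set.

Sat(EX recv) = {s : some successor in {Check, Send, Store, Wait, Crit, Idle, Done}} = {Send, Store, Wait, Err, Idle, Done, Req}
EG (EX recv): greatest fixpoint, start Z0 = {Send, Store, Wait, Err, Idle, Done, Req}, keep only states in Sat with some successor in Z. Z1 = {Send, Err, Idle, Done, Req}; Z2 = {Send, Idle, Done, Req}; fixed.
Sat(EG (EX recv)) = {Send, Idle, Done, Req}

{Send, Idle, Done, Req}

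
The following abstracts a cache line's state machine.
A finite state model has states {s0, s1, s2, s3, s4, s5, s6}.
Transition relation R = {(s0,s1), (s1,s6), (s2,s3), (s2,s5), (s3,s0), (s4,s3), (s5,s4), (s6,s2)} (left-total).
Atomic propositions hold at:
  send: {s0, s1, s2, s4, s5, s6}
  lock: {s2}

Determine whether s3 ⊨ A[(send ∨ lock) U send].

Sat(send ∨ lock) = {s0, s1, s2, s4, s5, s6}
A[(send ∨ lock) U send]: least fixpoint, start Z0 = Sat(send) = {s0, s1, s2, s4, s5, s6}, add states in Sat(send ∨ lock) with every successor in Z. Already a fixed point.
Sat(A[(send ∨ lock) U send]) = {s0, s1, s2, s4, s5, s6}
s3 ∉ Sat(A[(send ∨ lock) U send]) = {s0, s1, s2, s4, s5, s6}, so the formula does not hold at s3.

No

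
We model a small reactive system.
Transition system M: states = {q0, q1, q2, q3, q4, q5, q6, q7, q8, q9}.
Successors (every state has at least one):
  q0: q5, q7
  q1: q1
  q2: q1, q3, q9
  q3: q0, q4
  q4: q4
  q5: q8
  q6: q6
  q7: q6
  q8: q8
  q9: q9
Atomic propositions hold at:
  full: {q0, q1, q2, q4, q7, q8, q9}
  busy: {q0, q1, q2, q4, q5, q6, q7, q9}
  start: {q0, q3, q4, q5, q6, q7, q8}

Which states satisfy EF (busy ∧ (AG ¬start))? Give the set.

{q1, q2, q9}

Sat(¬start) = {q1, q2, q9}
AG ¬start: greatest fixpoint, start Z0 = {q1, q2, q9}, keep only states in Sat with every successor in Z. Z1 = {q1, q9}; fixed.
Sat(AG ¬start) = {q1, q9}
Sat(busy ∧ (AG ¬start)) = {q1, q9}
EF (busy ∧ (AG ¬start)): least fixpoint, start Z0 = {q1, q9}, add states with some successor in Z. Z1 = {q1, q2, q9}; fixed.
Sat(EF (busy ∧ (AG ¬start))) = {q1, q2, q9}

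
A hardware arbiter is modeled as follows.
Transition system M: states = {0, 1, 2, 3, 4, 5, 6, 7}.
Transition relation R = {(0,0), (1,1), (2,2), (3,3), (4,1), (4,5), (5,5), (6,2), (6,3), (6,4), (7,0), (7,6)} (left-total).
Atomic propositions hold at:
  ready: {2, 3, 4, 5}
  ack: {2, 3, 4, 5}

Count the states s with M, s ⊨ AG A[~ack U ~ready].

Sat(~ack) = {0, 1, 6, 7}
Sat(~ready) = {0, 1, 6, 7}
A[~ack U ~ready]: least fixpoint, start Z0 = Sat(~ready) = {0, 1, 6, 7}, add states in Sat(~ack) with every successor in Z. Already a fixed point.
Sat(A[~ack U ~ready]) = {0, 1, 6, 7}
AG A[~ack U ~ready]: greatest fixpoint, start Z0 = {0, 1, 6, 7}, keep only states in Sat with every successor in Z. Z1 = {0, 1, 7}; Z2 = {0, 1}; fixed.
Sat(AG A[~ack U ~ready]) = {0, 1}
|Sat(AG A[~ack U ~ready])| = |{0, 1}| = 2.

2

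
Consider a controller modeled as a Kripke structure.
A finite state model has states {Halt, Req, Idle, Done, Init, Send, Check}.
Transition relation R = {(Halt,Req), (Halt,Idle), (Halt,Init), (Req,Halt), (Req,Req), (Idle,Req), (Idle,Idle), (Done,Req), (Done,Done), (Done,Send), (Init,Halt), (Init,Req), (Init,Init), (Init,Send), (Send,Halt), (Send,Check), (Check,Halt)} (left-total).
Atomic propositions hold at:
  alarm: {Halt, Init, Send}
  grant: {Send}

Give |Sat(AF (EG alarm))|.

EG alarm: greatest fixpoint, start Z0 = {Halt, Init, Send}, keep only states in Sat with some successor in Z. Already a fixed point.
Sat(EG alarm) = {Halt, Init, Send}
AF (EG alarm): least fixpoint, start Z0 = {Halt, Init, Send}, add states with every successor in Z. Z1 = {Halt, Init, Send, Check}; fixed.
Sat(AF (EG alarm)) = {Halt, Init, Send, Check}
|Sat(AF (EG alarm))| = |{Halt, Init, Send, Check}| = 4.

4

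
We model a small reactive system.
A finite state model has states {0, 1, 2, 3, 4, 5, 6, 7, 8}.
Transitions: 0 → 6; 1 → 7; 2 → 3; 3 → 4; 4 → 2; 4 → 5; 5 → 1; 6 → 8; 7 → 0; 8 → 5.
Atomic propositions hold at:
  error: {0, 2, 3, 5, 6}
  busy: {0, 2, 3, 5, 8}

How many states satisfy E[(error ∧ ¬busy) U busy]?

Sat(¬busy) = {1, 4, 6, 7}
Sat(error ∧ ¬busy) = {6}
E[(error ∧ ¬busy) U busy]: least fixpoint, start Z0 = Sat(busy) = {0, 2, 3, 5, 8}, add states in Sat(error ∧ ¬busy) with some successor in Z. Z1 = {0, 2, 3, 5, 6, 8}; fixed.
Sat(E[(error ∧ ¬busy) U busy]) = {0, 2, 3, 5, 6, 8}
|Sat(E[(error ∧ ¬busy) U busy])| = |{0, 2, 3, 5, 6, 8}| = 6.

6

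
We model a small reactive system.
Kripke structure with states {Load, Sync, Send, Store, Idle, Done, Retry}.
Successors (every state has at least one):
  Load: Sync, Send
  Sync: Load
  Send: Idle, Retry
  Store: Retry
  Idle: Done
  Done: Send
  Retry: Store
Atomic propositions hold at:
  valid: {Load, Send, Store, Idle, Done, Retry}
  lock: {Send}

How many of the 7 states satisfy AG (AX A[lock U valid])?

A[lock U valid]: least fixpoint, start Z0 = Sat(valid) = {Load, Send, Store, Idle, Done, Retry}, add states in Sat(lock) with every successor in Z. Already a fixed point.
Sat(A[lock U valid]) = {Load, Send, Store, Idle, Done, Retry}
Sat(AX A[lock U valid]) = {s : every successor in {Load, Send, Store, Idle, Done, Retry}} = {Sync, Send, Store, Idle, Done, Retry}
AG (AX A[lock U valid]): greatest fixpoint, start Z0 = {Sync, Send, Store, Idle, Done, Retry}, keep only states in Sat with every successor in Z. Z1 = {Send, Store, Idle, Done, Retry}; fixed.
Sat(AG (AX A[lock U valid])) = {Send, Store, Idle, Done, Retry}
|Sat(AG (AX A[lock U valid]))| = |{Send, Store, Idle, Done, Retry}| = 5.

5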